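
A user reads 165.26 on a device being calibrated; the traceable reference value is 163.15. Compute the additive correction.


Correction = standard - reading
= 163.15 - 165.26
= -2.1100

-2.1100


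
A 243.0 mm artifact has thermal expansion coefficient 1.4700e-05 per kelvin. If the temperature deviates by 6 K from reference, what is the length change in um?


dL = L * alpha * dT
= 243.0 * 1.4700e-05 * 6
= 0.0214326 mm
dL_um = 0.0214326 * 1000 = 21.4326 um

21.4326


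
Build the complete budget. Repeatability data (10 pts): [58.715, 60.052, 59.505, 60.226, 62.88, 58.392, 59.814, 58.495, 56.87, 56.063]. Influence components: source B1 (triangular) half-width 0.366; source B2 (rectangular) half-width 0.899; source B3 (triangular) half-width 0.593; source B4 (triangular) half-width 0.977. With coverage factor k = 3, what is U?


mean = (58.715 + 60.052 + 59.505 + 60.226 + 62.88 + 58.392 + 59.814 + 58.495 + 56.87 + 56.063) / 10 = 59.1012
s = sqrt(sum((x - mean)^2)/(n-1)) = 1.8958484
u_A = s / sqrt(n) = 1.8958484 / sqrt(10) = 0.5995199
u_B1 = 0.366 / sqrt(6) = 0.14941887
u_B2 = 0.899 / sqrt(3) = 0.51903789
u_B3 = 0.593 / sqrt(6) = 0.24209124
u_B4 = 0.977 / sqrt(6) = 0.39885858
uc = sqrt(0.5995199^2 + 0.14941887^2 + 0.51903789^2 + 0.24209124^2 + 0.39885858^2) = 0.93211951
U = k * uc = 3 * 0.93211951
U = 2.7964

2.7964


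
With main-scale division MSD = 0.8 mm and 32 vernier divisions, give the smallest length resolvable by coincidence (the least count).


LC = MSD / n_div
= 0.8 / 32
= 0.0250

0.0250


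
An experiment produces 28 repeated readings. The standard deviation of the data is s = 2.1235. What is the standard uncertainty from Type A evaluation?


u_A = s / sqrt(n)
u_A = 2.1235 / sqrt(28)
u_A = 2.1235 / 5.2915026
u_A = 0.4013

0.4013


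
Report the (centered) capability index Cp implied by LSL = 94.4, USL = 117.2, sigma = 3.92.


Cp = (USL - LSL) / (6 * sigma)
= (117.2 - 94.4) / (6 * 3.92)
= 22.8000 / 23.5200
= 0.9694

0.9694


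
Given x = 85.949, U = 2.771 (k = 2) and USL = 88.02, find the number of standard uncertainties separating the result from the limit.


u = U / k = 2.771 / 2 = 1.3855
margin = |USL - x| = |88.02 - 85.949| = 2.071
z = margin / u = 2.071 / 1.3855
z = 1.4948

1.4948


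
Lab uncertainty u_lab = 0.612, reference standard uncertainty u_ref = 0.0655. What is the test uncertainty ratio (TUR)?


TUR = u_lab / u_ref
= 0.612 / 0.0655
= 9.3435

9.3435


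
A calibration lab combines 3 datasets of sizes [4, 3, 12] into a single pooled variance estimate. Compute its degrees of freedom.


nu = sum_i (n_i - 1)
nu = ((4 - 1) + (3 - 1) + (12 - 1))
nu = 3 + 2 + 11
nu = 16

16


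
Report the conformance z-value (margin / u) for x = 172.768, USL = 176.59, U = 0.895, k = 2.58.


u = U / k = 0.895 / 2.58 = 0.34689922
margin = |USL - x| = |176.59 - 172.768| = 3.822
z = margin / u = 3.822 / 0.34689922
z = 11.0176

11.0176


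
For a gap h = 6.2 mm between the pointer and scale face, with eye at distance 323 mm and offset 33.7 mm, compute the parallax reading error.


error = h * offset / d
= 6.2 * 33.7 / 323
= 0.6469

0.6469


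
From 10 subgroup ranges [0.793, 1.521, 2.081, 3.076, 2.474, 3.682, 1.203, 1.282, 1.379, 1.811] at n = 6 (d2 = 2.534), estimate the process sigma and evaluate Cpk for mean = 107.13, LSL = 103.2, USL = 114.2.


R_bar = (0.793 + 1.521 + 2.081 + 3.076 + 2.474 + 3.682 + 1.203 + 1.282 + 1.379 + 1.811) / 10 = 1.9302
sigma = R_bar / d2 = 1.9302 / 2.534 = 0.7617206
Cp = (USL - LSL)/(6*sigma) = (114.2 - 103.2)/(6*0.7617206) = 2.4068
Cpu = (114.2 - 107.13)/(3*0.7617206) = 3.0939
Cpl = (107.13 - 103.2)/(3*0.7617206) = 1.7198
Cpk = min(Cpu, Cpl) = 1.7198

1.7198


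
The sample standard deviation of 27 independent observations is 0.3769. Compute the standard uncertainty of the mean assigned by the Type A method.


u_A = s / sqrt(n)
u_A = 0.3769 / sqrt(27)
u_A = 0.3769 / 5.1961524
u_A = 0.0725

0.0725


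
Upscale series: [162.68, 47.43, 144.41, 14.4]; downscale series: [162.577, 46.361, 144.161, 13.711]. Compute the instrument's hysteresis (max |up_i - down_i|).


|162.68 - 162.577| = 0.1030
|47.43 - 46.361| = 1.0690
|144.41 - 144.161| = 0.2490
|14.4 - 13.711| = 0.6890
hysteresis = max(diffs) = 1.0690

1.0690


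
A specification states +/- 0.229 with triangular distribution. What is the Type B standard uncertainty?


u_B = half_width / sqrt(6)
u_B = 0.229 / 2.4494897
u_B = 0.0935

0.0935


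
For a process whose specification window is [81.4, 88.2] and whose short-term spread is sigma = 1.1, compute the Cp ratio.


Cp = (USL - LSL) / (6 * sigma)
= (88.2 - 81.4) / (6 * 1.1)
= 6.8000 / 6.6000
= 1.0303

1.0303


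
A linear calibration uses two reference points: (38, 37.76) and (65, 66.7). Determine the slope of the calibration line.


slope = (y2 - y1) / (x2 - x1)
= (66.7 - 37.76) / (65 - 38)
= 28.9400 / 27
= 1.0719

1.0719


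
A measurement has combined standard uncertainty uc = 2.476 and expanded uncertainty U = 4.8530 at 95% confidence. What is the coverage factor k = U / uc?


k = U / uc
k = 4.8530 / 2.476
k = 1.96

1.96


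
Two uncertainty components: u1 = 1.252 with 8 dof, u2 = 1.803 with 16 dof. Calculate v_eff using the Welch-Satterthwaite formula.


uc = sqrt(u1^2 + u2^2) = sqrt(1.252^2 + 1.803^2) = 2.1950656
v_eff = uc^4 / (u1^4/v1 + u2^4/v2)
= 2.1950656^4 / (1.252^4/8 + 1.803^4/16)
= 23.21614 / 0.96761855
v_eff = 23.9931

23.9931


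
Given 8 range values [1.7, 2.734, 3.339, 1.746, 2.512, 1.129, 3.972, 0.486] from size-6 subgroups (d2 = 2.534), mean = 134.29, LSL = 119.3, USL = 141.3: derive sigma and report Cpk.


R_bar = (1.7 + 2.734 + 3.339 + 1.746 + 2.512 + 1.129 + 3.972 + 0.486) / 8 = 2.20225
sigma = R_bar / d2 = 2.20225 / 2.534 = 0.86908051
Cp = (USL - LSL)/(6*sigma) = (141.3 - 119.3)/(6*0.86908051) = 4.2190
Cpu = (141.3 - 134.29)/(3*0.86908051) = 2.6887
Cpl = (134.29 - 119.3)/(3*0.86908051) = 5.7494
Cpk = min(Cpu, Cpl) = 2.6887

2.6887


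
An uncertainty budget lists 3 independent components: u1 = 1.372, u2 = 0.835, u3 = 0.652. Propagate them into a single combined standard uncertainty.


uc = sqrt(1.372^2 + 0.835^2 + 0.652^2)
uc = sqrt(3.004713)
uc = 1.7334

1.7334


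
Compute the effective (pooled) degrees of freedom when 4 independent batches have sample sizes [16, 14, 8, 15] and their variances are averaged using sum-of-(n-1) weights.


nu = sum_i (n_i - 1)
nu = ((16 - 1) + (14 - 1) + (8 - 1) + (15 - 1))
nu = 15 + 13 + 7 + 14
nu = 49

49


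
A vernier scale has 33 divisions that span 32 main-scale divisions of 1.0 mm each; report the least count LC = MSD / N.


LC = MSD / n_div
= 1.0 / 33
= 0.0303

0.0303


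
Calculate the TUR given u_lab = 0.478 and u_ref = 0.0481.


TUR = u_lab / u_ref
= 0.478 / 0.0481
= 9.9376

9.9376


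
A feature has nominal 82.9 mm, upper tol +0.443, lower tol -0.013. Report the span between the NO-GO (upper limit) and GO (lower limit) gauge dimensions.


GO = nominal - lower_tol (smallest hole = maximum material condition)
GO = 82.9 - 0.013 = 82.887
NO-GO = nominal + upper_tol (largest hole = least material condition)
NO-GO = 82.9 + 0.443 = 83.343
spread = NO-GO - GO = 83.343 - 82.887 = 0.4560

0.4560


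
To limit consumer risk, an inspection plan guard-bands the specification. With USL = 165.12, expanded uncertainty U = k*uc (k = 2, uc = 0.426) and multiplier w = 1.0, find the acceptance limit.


U = k * uc = 2 * 0.426 = 0.852
guard band g = w * U = 1.0 * 0.852 = 0.852
AL = USL - g = 165.12 - 0.852
AL = 164.2680

164.2680


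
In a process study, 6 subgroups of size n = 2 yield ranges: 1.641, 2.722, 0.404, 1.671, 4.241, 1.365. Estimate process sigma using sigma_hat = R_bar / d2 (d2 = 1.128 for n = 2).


R_bar = (1.641 + 2.722 + 0.404 + 1.671 + 4.241 + 1.365) / 6
R_bar = 12.044 / 6 = 2.0073333
sigma_hat = R_bar / d2 = 2.0073333 / 1.128 = 1.7796

1.7796


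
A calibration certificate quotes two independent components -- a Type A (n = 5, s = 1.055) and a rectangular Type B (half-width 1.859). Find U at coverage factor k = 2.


u_A = s / sqrt(n) = 1.055 / sqrt(5) = 0.47181034
u_B = half_width / sqrt(3) = 1.859 / sqrt(3) = 1.0732942
uc = sqrt(u_A^2 + u_B^2) = sqrt(0.47181034^2 + 1.0732942^2) = 1.1724186
U = k * uc = 2 * 1.1724186
U = 2.3448

2.3448


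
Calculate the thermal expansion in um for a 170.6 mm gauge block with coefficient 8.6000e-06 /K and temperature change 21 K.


dL = L * alpha * dT
= 170.6 * 8.6000e-06 * 21
= 0.0308104 mm
dL_um = 0.0308104 * 1000 = 30.8104 um

30.8104


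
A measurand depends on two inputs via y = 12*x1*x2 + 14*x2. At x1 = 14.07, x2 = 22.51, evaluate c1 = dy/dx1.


y = 12*x1*x2 + 14*x2
dy/dx1 = 12*x2
Evaluate at x2 = 22.51: c1 = 12 * 22.51
c1 = 270.1200

270.1200


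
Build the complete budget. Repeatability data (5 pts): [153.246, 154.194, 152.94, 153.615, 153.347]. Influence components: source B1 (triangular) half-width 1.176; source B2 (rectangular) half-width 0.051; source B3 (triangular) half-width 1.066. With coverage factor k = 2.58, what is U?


mean = (153.246 + 154.194 + 152.94 + 153.615 + 153.347) / 5 = 153.4684
s = sqrt(sum((x - mean)^2)/(n-1)) = 0.47206811
u_A = s / sqrt(n) = 0.47206811 / sqrt(5) = 0.21111528
u_B1 = 1.176 / sqrt(6) = 0.48009999
u_B2 = 0.051 / sqrt(3) = 0.029444864
u_B3 = 1.066 / sqrt(6) = 0.43519268
uc = sqrt(0.21111528^2 + 0.48009999^2 + 0.029444864^2 + 0.43519268^2) = 0.68214759
U = k * uc = 2.58 * 0.68214759
U = 1.7599

1.7599


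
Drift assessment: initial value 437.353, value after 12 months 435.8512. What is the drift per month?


rate = (v2 - v1) / months
= (435.8512 - 437.353) / 12
= -1.5018 / 12
= -0.1252

-0.1252


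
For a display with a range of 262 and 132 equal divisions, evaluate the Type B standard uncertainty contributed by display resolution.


resolution = range / divisions
resolution = 262 / 132 = 1.9848485
u_res = resolution / (2*sqrt(3))
u_res = 1.9848485 / 3.4641016
u_res = 0.5730

0.5730


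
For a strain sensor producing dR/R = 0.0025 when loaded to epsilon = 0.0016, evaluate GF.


GF = (dR/R) / epsilon
= 0.0025 / 0.0016
= 1.5625

1.5625


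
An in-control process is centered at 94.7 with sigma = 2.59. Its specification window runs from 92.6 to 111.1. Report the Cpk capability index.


Cpu = (USL - mean) / (3*sigma) = (111.1 - 94.7) / (3*2.59) = 2.1107
Cpl = (mean - LSL) / (3*sigma) = (94.7 - 92.6) / (3*2.59) = 0.2703
Cpk = min(Cpu, Cpl) = 0.2703

0.2703


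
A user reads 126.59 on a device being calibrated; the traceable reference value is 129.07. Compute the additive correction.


Correction = standard - reading
= 129.07 - 126.59
= 2.4800

2.4800


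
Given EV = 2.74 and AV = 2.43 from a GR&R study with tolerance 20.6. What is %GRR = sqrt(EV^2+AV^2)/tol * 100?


GRR = sqrt(EV^2 + AV^2) = sqrt(2.74^2 + 2.43^2) = 3.662308
%GRR = GRR / tol * 100 = 3.662308 / 20.6 * 100
%GRR = 17.7782

17.7782


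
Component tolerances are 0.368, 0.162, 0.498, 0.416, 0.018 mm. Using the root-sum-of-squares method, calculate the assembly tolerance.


RSS = sqrt(0.368^2 + 0.162^2 + 0.498^2 + 0.416^2 + 0.018^2)
= sqrt(0.583052)
= 0.7636

0.7636


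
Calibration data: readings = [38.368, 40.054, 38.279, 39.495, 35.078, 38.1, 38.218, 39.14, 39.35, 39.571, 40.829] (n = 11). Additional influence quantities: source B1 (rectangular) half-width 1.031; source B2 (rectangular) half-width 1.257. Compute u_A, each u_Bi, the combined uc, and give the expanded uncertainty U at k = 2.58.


mean = (38.368 + 40.054 + 38.279 + 39.495 + 35.078 + 38.1 + 38.218 + 39.14 + 39.35 + 39.571 + 40.829) / 11 = 38.77109091
s = sqrt(sum((x - mean)^2)/(n-1)) = 1.4938475
u_A = s / sqrt(n) = 1.4938475 / sqrt(11) = 0.45041197
u_B1 = 1.031 / sqrt(3) = 0.59524813
u_B2 = 1.257 / sqrt(3) = 0.72572929
uc = sqrt(0.45041197^2 + 0.59524813^2 + 0.72572929^2) = 1.0410928
U = k * uc = 2.58 * 1.0410928
U = 2.6860

2.6860


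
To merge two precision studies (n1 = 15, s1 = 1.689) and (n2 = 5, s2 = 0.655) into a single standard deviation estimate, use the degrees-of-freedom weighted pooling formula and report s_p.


s_p = sqrt(((n1-1)*s1^2 + (n2-1)*s2^2) / (n1+n2-2))
numerator = (15-1)*1.689^2 + (5-1)*0.655^2 = 39.938094 + 1.7161 = 41.654194
denominator = 15 + 5 - 2 = 18
s_p^2 = 41.654194 / 18 = 2.3141219
s_p = sqrt(2.3141219) = 1.5212

1.5212


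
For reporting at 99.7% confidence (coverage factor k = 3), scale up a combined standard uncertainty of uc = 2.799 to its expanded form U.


U = k * uc
U = 3 * 2.799
U = 8.3970

8.3970


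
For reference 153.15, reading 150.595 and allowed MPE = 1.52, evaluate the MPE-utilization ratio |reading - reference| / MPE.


e = indication - reference = 150.595 - 153.15 = -2.5550
|e| = 2.5550
ratio = |e| / MPE = 2.5550 / 1.52
ratio = 1.6809

1.6809


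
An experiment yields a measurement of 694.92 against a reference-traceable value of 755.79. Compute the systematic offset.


Systematic error = measured - true
= 694.92 - 755.79
= -60.8700

-60.8700


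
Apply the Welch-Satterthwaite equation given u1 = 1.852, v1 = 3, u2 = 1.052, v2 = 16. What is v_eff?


uc = sqrt(u1^2 + u2^2) = sqrt(1.852^2 + 1.052^2) = 2.1299315
v_eff = uc^4 / (u1^4/v1 + u2^4/v2)
= 2.1299315^4 / (1.852^4/3 + 1.052^4/16)
= 20.580814 / 3.9979634
v_eff = 5.1478

5.1478


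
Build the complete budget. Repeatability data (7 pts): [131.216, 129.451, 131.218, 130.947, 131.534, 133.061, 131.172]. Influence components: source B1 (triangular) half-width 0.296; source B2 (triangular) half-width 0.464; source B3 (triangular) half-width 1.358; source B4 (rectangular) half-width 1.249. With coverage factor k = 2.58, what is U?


mean = (131.216 + 129.451 + 131.218 + 130.947 + 131.534 + 133.061 + 131.172) / 7 = 131.2284286
s = sqrt(sum((x - mean)^2)/(n-1)) = 1.0562192
u_A = s / sqrt(n) = 1.0562192 / sqrt(7) = 0.39921333
u_B1 = 0.296 / sqrt(6) = 0.12084149
u_B2 = 0.464 / sqrt(6) = 0.18942721
u_B3 = 1.358 / sqrt(6) = 0.55440118
u_B4 = 1.249 / sqrt(3) = 0.72111049
uc = sqrt(0.39921333^2 + 0.12084149^2 + 0.18942721^2 + 0.55440118^2 + 0.72111049^2) = 1.0184388
U = k * uc = 2.58 * 1.0184388
U = 2.6276

2.6276


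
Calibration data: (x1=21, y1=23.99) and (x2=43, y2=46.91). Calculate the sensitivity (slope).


slope = (y2 - y1) / (x2 - x1)
= (46.91 - 23.99) / (43 - 21)
= 22.9200 / 22
= 1.0418

1.0418


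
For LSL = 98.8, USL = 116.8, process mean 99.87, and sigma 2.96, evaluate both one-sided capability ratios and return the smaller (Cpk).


Cpu = (USL - mean) / (3*sigma) = (116.8 - 99.87) / (3*2.96) = 1.9065
Cpl = (mean - LSL) / (3*sigma) = (99.87 - 98.8) / (3*2.96) = 0.1205
Cpk = min(Cpu, Cpl) = 0.1205

0.1205


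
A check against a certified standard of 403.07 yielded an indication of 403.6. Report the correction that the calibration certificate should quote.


Correction = standard - reading
= 403.07 - 403.6
= -0.5300

-0.5300


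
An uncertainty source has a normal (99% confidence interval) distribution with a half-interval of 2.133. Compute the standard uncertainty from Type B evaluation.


u_B = half_width / 2.576
u_B = 2.133 / 2.576
u_B = 0.8280

0.8280


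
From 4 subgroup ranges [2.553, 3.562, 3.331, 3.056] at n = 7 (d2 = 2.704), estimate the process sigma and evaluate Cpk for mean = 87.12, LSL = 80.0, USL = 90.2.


R_bar = (2.553 + 3.562 + 3.331 + 3.056) / 4 = 3.1255
sigma = R_bar / d2 = 3.1255 / 2.704 = 1.1558802
Cp = (USL - LSL)/(6*sigma) = (90.2 - 80.0)/(6*1.1558802) = 1.4707
Cpu = (90.2 - 87.12)/(3*1.1558802) = 0.8882
Cpl = (87.12 - 80.0)/(3*1.1558802) = 2.0533
Cpk = min(Cpu, Cpl) = 0.8882

0.8882


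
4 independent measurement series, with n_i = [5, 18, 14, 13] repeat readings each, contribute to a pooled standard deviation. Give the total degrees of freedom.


nu = sum_i (n_i - 1)
nu = ((5 - 1) + (18 - 1) + (14 - 1) + (13 - 1))
nu = 4 + 17 + 13 + 12
nu = 46

46


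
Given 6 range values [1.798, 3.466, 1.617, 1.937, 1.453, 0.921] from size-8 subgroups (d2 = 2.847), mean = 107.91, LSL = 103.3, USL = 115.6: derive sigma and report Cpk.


R_bar = (1.798 + 3.466 + 1.617 + 1.937 + 1.453 + 0.921) / 6 = 1.8653333
sigma = R_bar / d2 = 1.8653333 / 2.847 = 0.65519259
Cp = (USL - LSL)/(6*sigma) = (115.6 - 103.3)/(6*0.65519259) = 3.1289
Cpu = (115.6 - 107.91)/(3*0.65519259) = 3.9123
Cpl = (107.91 - 103.3)/(3*0.65519259) = 2.3454
Cpk = min(Cpu, Cpl) = 2.3454

2.3454


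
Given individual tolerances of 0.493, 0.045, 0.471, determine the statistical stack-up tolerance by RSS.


RSS = sqrt(0.493^2 + 0.045^2 + 0.471^2)
= sqrt(0.466915)
= 0.6833

0.6833


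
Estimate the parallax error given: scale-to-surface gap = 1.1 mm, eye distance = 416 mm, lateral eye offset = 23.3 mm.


error = h * offset / d
= 1.1 * 23.3 / 416
= 0.0616

0.0616


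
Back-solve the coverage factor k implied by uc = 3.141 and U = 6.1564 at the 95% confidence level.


k = U / uc
k = 6.1564 / 3.141
k = 1.96

1.96


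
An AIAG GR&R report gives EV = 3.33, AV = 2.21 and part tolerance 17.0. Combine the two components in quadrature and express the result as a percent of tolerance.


GRR = sqrt(EV^2 + AV^2) = sqrt(3.33^2 + 2.21^2) = 3.9966236
%GRR = GRR / tol * 100 = 3.9966236 / 17.0 * 100
%GRR = 23.5096

23.5096


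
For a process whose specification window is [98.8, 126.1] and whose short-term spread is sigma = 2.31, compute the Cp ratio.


Cp = (USL - LSL) / (6 * sigma)
= (126.1 - 98.8) / (6 * 2.31)
= 27.3000 / 13.8600
= 1.9697

1.9697


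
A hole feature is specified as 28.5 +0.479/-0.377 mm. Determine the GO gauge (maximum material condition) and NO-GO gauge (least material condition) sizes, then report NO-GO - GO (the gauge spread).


GO = nominal - lower_tol (smallest hole = maximum material condition)
GO = 28.5 - 0.377 = 28.123
NO-GO = nominal + upper_tol (largest hole = least material condition)
NO-GO = 28.5 + 0.479 = 28.979
spread = NO-GO - GO = 28.979 - 28.123 = 0.8560

0.8560


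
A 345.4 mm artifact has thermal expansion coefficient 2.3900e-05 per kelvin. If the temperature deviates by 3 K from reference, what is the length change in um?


dL = L * alpha * dT
= 345.4 * 2.3900e-05 * 3
= 0.0247652 mm
dL_um = 0.0247652 * 1000 = 24.7652 um

24.7652


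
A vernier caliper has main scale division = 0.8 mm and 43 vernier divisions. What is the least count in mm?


LC = MSD / n_div
= 0.8 / 43
= 0.0186

0.0186


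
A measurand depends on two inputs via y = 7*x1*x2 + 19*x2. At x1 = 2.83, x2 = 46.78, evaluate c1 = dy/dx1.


y = 7*x1*x2 + 19*x2
dy/dx1 = 7*x2
Evaluate at x2 = 46.78: c1 = 7 * 46.78
c1 = 327.4600

327.4600


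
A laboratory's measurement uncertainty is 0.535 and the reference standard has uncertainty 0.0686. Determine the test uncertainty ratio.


TUR = u_lab / u_ref
= 0.535 / 0.0686
= 7.7988

7.7988


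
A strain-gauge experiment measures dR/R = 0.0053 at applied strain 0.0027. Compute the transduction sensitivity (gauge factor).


GF = (dR/R) / epsilon
= 0.0053 / 0.0027
= 1.9630

1.9630


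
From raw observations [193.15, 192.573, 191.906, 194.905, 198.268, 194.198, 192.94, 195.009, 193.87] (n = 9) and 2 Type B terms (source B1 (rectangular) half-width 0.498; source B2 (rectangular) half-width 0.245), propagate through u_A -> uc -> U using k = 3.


mean = (193.15 + 192.573 + 191.906 + 194.905 + 198.268 + 194.198 + 192.94 + 195.009 + 193.87) / 9 = 194.091
s = sqrt(sum((x - mean)^2)/(n-1)) = 1.8808831
u_A = s / sqrt(n) = 1.8808831 / sqrt(9) = 0.62696103
u_B1 = 0.498 / sqrt(3) = 0.28752043
u_B2 = 0.245 / sqrt(3) = 0.14145082
uc = sqrt(0.62696103^2 + 0.28752043^2 + 0.14145082^2) = 0.70409976
U = k * uc = 3 * 0.70409976
U = 2.1123

2.1123


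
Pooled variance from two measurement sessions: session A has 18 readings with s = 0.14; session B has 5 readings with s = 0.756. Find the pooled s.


s_p = sqrt(((n1-1)*s1^2 + (n2-1)*s2^2) / (n1+n2-2))
numerator = (18-1)*0.14^2 + (5-1)*0.756^2 = 0.3332 + 2.286144 = 2.619344
denominator = 18 + 5 - 2 = 21
s_p^2 = 2.619344 / 21 = 0.12473067
s_p = sqrt(0.12473067) = 0.3532

0.3532


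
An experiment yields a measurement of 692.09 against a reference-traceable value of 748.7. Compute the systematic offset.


Systematic error = measured - true
= 692.09 - 748.7
= -56.6100

-56.6100


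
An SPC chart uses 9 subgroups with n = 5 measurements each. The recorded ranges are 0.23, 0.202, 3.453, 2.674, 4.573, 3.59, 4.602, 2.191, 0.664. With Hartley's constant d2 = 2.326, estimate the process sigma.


R_bar = (0.23 + 0.202 + 3.453 + 2.674 + 4.573 + 3.59 + 4.602 + 2.191 + 0.664) / 9
R_bar = 22.179 / 9 = 2.4643333
sigma_hat = R_bar / d2 = 2.4643333 / 2.326 = 1.0595

1.0595


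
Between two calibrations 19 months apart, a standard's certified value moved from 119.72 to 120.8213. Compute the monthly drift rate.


rate = (v2 - v1) / months
= (120.8213 - 119.72) / 19
= 1.1013 / 19
= 0.0580

0.0580


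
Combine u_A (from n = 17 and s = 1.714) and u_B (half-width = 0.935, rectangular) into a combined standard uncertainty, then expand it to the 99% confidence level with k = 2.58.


u_A = s / sqrt(n) = 1.714 / sqrt(17) = 0.41570606
u_B = half_width / sqrt(3) = 0.935 / sqrt(3) = 0.5398225
uc = sqrt(u_A^2 + u_B^2) = sqrt(0.41570606^2 + 0.5398225^2) = 0.68133682
U = k * uc = 2.58 * 0.68133682
U = 1.7578

1.7578


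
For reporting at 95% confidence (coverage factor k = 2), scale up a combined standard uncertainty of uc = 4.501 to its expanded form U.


U = k * uc
U = 2 * 4.501
U = 9.0020

9.0020


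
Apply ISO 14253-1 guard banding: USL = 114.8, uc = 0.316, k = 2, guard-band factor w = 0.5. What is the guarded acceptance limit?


U = k * uc = 2 * 0.316 = 0.632
guard band g = w * U = 0.5 * 0.632 = 0.316
AL = USL - g = 114.8 - 0.316
AL = 114.4840

114.4840


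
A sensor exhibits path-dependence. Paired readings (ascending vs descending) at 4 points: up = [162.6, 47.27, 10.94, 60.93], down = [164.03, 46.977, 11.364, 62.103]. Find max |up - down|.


|162.6 - 164.03| = 1.4300
|47.27 - 46.977| = 0.2930
|10.94 - 11.364| = 0.4240
|60.93 - 62.103| = 1.1730
hysteresis = max(diffs) = 1.4300

1.4300


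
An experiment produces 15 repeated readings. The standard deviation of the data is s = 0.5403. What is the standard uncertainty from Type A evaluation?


u_A = s / sqrt(n)
u_A = 0.5403 / sqrt(15)
u_A = 0.5403 / 3.8729833
u_A = 0.1395

0.1395


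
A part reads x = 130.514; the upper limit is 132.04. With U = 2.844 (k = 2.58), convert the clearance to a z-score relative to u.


u = U / k = 2.844 / 2.58 = 1.1023256
margin = |USL - x| = |132.04 - 130.514| = 1.526
z = margin / u = 1.526 / 1.1023256
z = 1.3843

1.3843


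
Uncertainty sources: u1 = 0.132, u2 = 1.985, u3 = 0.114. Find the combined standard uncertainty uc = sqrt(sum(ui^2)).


uc = sqrt(0.132^2 + 1.985^2 + 0.114^2)
uc = sqrt(3.970645)
uc = 1.9926

1.9926


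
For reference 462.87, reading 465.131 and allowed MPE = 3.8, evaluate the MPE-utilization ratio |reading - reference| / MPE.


e = indication - reference = 465.131 - 462.87 = 2.2610
|e| = 2.2610
ratio = |e| / MPE = 2.2610 / 3.8
ratio = 0.5950

0.5950


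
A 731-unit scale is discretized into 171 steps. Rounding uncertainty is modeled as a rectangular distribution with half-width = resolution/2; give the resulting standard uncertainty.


resolution = range / divisions
resolution = 731 / 171 = 4.2748538
u_res = resolution / (2*sqrt(3))
u_res = 4.2748538 / 3.4641016
u_res = 1.2340

1.2340


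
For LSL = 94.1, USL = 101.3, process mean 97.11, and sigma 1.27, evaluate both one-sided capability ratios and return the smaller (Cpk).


Cpu = (USL - mean) / (3*sigma) = (101.3 - 97.11) / (3*1.27) = 1.0997
Cpl = (mean - LSL) / (3*sigma) = (97.11 - 94.1) / (3*1.27) = 0.7900
Cpk = min(Cpu, Cpl) = 0.7900

0.7900


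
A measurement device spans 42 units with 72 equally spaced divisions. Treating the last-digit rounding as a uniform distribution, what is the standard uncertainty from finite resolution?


resolution = range / divisions
resolution = 42 / 72 = 0.58333333
u_res = resolution / (2*sqrt(3))
u_res = 0.58333333 / 3.4641016
u_res = 0.1684

0.1684


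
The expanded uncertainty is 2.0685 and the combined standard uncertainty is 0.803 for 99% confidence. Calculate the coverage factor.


k = U / uc
k = 2.0685 / 0.803
k = 2.576

2.576


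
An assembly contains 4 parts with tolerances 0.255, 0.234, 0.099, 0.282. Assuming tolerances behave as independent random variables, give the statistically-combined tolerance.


RSS = sqrt(0.255^2 + 0.234^2 + 0.099^2 + 0.282^2)
= sqrt(0.209106)
= 0.4573

0.4573


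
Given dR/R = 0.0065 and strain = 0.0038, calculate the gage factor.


GF = (dR/R) / epsilon
= 0.0065 / 0.0038
= 1.7105

1.7105


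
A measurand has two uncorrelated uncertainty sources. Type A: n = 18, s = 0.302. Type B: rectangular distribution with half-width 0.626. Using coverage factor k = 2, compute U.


u_A = s / sqrt(n) = 0.302 / sqrt(18) = 0.071182083
u_B = half_width / sqrt(3) = 0.626 / sqrt(3) = 0.36142127
uc = sqrt(u_A^2 + u_B^2) = sqrt(0.071182083^2 + 0.36142127^2) = 0.36836425
U = k * uc = 2 * 0.36836425
U = 0.7367

0.7367


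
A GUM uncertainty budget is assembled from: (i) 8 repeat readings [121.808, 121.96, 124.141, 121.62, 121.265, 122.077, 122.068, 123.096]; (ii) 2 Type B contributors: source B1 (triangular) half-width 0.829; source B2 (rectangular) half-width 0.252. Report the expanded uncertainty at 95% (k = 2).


mean = (121.808 + 121.96 + 124.141 + 121.62 + 121.265 + 122.077 + 122.068 + 123.096) / 8 = 122.254375
s = sqrt(sum((x - mean)^2)/(n-1)) = 0.92590387
u_A = s / sqrt(n) = 0.92590387 / sqrt(8) = 0.32735645
u_B1 = 0.829 / sqrt(6) = 0.33843783
u_B2 = 0.252 / sqrt(3) = 0.14549227
uc = sqrt(0.32735645^2 + 0.33843783^2 + 0.14549227^2) = 0.49281884
U = k * uc = 2 * 0.49281884
U = 0.9856

0.9856


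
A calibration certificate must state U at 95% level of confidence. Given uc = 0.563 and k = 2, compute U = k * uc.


U = k * uc
U = 2 * 0.563
U = 1.1260

1.1260


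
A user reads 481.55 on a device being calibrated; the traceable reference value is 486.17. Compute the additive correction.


Correction = standard - reading
= 486.17 - 481.55
= 4.6200

4.6200


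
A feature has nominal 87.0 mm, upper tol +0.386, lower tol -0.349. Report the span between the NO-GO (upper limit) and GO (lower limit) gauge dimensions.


GO = nominal - lower_tol (smallest hole = maximum material condition)
GO = 87.0 - 0.349 = 86.651
NO-GO = nominal + upper_tol (largest hole = least material condition)
NO-GO = 87.0 + 0.386 = 87.386
spread = NO-GO - GO = 87.386 - 86.651 = 0.7350

0.7350


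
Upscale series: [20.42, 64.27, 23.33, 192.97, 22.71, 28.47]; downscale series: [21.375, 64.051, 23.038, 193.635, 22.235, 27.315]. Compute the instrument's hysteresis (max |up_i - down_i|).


|20.42 - 21.375| = 0.9550
|64.27 - 64.051| = 0.2190
|23.33 - 23.038| = 0.2920
|192.97 - 193.635| = 0.6650
|22.71 - 22.235| = 0.4750
|28.47 - 27.315| = 1.1550
hysteresis = max(diffs) = 1.1550

1.1550


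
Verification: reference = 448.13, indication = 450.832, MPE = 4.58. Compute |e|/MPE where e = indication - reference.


e = indication - reference = 450.832 - 448.13 = 2.7020
|e| = 2.7020
ratio = |e| / MPE = 2.7020 / 4.58
ratio = 0.5900

0.5900


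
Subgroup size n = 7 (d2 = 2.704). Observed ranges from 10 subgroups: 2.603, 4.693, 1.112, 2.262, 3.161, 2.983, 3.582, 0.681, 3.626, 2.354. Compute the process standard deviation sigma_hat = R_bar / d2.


R_bar = (2.603 + 4.693 + 1.112 + 2.262 + 3.161 + 2.983 + 3.582 + 0.681 + 3.626 + 2.354) / 10
R_bar = 27.057 / 10 = 2.7057
sigma_hat = R_bar / d2 = 2.7057 / 2.704 = 1.0006

1.0006


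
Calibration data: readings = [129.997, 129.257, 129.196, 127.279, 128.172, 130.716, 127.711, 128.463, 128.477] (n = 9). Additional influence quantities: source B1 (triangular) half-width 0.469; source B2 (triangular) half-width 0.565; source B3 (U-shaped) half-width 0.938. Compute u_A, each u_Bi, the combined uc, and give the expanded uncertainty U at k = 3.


mean = (129.997 + 129.257 + 129.196 + 127.279 + 128.172 + 130.716 + 127.711 + 128.463 + 128.477) / 9 = 128.8075556
s = sqrt(sum((x - mean)^2)/(n-1)) = 1.0943411
u_A = s / sqrt(n) = 1.0943411 / sqrt(9) = 0.36478037
u_B1 = 0.469 / sqrt(6) = 0.19146845
u_B2 = 0.565 / sqrt(6) = 0.23066028
u_B3 = 0.938 / sqrt(2) = 0.66326616
uc = sqrt(0.36478037^2 + 0.19146845^2 + 0.23066028^2 + 0.66326616^2) = 0.81415665
U = k * uc = 3 * 0.81415665
U = 2.4425

2.4425


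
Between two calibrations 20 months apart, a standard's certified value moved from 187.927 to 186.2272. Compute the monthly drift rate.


rate = (v2 - v1) / months
= (186.2272 - 187.927) / 20
= -1.6998 / 20
= -0.0850

-0.0850


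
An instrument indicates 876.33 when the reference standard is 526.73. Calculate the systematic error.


Systematic error = measured - true
= 876.33 - 526.73
= 349.6000

349.6000


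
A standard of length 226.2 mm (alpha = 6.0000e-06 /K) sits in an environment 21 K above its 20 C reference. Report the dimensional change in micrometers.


dL = L * alpha * dT
= 226.2 * 6.0000e-06 * 21
= 0.0285012 mm
dL_um = 0.0285012 * 1000 = 28.5012 um

28.5012


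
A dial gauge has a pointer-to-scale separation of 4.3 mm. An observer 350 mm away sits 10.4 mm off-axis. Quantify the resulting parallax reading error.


error = h * offset / d
= 4.3 * 10.4 / 350
= 0.1278

0.1278


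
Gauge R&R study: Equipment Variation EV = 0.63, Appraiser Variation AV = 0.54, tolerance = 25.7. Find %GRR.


GRR = sqrt(EV^2 + AV^2) = sqrt(0.63^2 + 0.54^2) = 0.829759
%GRR = GRR / tol * 100 = 0.829759 / 25.7 * 100
%GRR = 3.2286

3.2286


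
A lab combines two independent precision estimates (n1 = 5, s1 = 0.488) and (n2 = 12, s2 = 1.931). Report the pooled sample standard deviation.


s_p = sqrt(((n1-1)*s1^2 + (n2-1)*s2^2) / (n1+n2-2))
numerator = (5-1)*0.488^2 + (12-1)*1.931^2 = 0.952576 + 41.016371 = 41.968947
denominator = 5 + 12 - 2 = 15
s_p^2 = 41.968947 / 15 = 2.7979298
s_p = sqrt(2.7979298) = 1.6727

1.6727


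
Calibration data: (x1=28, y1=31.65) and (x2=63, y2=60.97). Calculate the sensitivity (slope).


slope = (y2 - y1) / (x2 - x1)
= (60.97 - 31.65) / (63 - 28)
= 29.3200 / 35
= 0.8377

0.8377


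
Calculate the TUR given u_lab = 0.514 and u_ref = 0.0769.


TUR = u_lab / u_ref
= 0.514 / 0.0769
= 6.6840

6.6840


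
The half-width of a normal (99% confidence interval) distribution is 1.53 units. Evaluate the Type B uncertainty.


u_B = half_width / 2.576
u_B = 1.53 / 2.576
u_B = 0.5939

0.5939


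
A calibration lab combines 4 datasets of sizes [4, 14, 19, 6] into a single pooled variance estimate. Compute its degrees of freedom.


nu = sum_i (n_i - 1)
nu = ((4 - 1) + (14 - 1) + (19 - 1) + (6 - 1))
nu = 3 + 13 + 18 + 5
nu = 39

39


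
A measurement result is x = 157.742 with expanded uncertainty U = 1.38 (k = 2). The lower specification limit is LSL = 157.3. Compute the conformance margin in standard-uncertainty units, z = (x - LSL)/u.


u = U / k = 1.38 / 2 = 0.69
margin = |LSL - x| = |157.3 - 157.742| = 0.442
z = margin / u = 0.442 / 0.69
z = 0.6406

0.6406


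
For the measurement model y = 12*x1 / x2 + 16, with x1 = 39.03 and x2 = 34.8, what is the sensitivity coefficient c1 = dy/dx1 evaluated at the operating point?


y = 12*x1 / x2 + 16
dy/dx1 = 12/x2
Evaluate at x2 = 34.8: c1 = 12 / 34.8
c1 = 0.3448

0.3448


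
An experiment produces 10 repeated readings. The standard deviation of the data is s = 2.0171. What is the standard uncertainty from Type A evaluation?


u_A = s / sqrt(n)
u_A = 2.0171 / sqrt(10)
u_A = 2.0171 / 3.1622777
u_A = 0.6379

0.6379


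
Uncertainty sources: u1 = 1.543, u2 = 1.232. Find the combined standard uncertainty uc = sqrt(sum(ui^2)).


uc = sqrt(1.543^2 + 1.232^2)
uc = sqrt(3.898673)
uc = 1.9745

1.9745


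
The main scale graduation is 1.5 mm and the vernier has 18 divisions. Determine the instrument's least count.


LC = MSD / n_div
= 1.5 / 18
= 0.0833

0.0833


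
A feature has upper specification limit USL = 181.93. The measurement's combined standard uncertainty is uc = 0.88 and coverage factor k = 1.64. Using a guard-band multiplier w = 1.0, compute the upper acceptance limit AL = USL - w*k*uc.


U = k * uc = 1.64 * 0.88 = 1.4432
guard band g = w * U = 1.0 * 1.4432 = 1.4432
AL = USL - g = 181.93 - 1.4432
AL = 180.4868

180.4868


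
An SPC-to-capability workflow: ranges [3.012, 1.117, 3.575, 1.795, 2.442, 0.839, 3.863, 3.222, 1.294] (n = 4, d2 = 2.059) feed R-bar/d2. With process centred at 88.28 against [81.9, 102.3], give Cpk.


R_bar = (3.012 + 1.117 + 3.575 + 1.795 + 2.442 + 0.839 + 3.863 + 3.222 + 1.294) / 9 = 2.351
sigma = R_bar / d2 = 2.351 / 2.059 = 1.1418164
Cp = (USL - LSL)/(6*sigma) = (102.3 - 81.9)/(6*1.1418164) = 2.9777
Cpu = (102.3 - 88.28)/(3*1.1418164) = 4.0929
Cpl = (88.28 - 81.9)/(3*1.1418164) = 1.8625
Cpk = min(Cpu, Cpl) = 1.8625

1.8625


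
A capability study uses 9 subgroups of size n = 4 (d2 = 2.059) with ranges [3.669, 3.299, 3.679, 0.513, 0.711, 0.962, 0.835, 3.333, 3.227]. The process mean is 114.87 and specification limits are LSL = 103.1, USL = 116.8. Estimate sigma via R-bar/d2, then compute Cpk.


R_bar = (3.669 + 3.299 + 3.679 + 0.513 + 0.711 + 0.962 + 0.835 + 3.333 + 3.227) / 9 = 2.2475556
sigma = R_bar / d2 = 2.2475556 / 2.059 = 1.0915763
Cp = (USL - LSL)/(6*sigma) = (116.8 - 103.1)/(6*1.0915763) = 2.0918
Cpu = (116.8 - 114.87)/(3*1.0915763) = 0.5894
Cpl = (114.87 - 103.1)/(3*1.0915763) = 3.5942
Cpk = min(Cpu, Cpl) = 0.5894

0.5894


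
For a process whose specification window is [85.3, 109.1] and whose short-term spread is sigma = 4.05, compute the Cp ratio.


Cp = (USL - LSL) / (6 * sigma)
= (109.1 - 85.3) / (6 * 4.05)
= 23.8000 / 24.3000
= 0.9794

0.9794


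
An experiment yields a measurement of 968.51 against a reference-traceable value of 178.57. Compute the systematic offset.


Systematic error = measured - true
= 968.51 - 178.57
= 789.9400

789.9400


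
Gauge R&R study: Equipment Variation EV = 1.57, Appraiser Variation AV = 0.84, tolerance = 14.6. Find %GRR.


GRR = sqrt(EV^2 + AV^2) = sqrt(1.57^2 + 0.84^2) = 1.7805898
%GRR = GRR / tol * 100 = 1.7805898 / 14.6 * 100
%GRR = 12.1958

12.1958


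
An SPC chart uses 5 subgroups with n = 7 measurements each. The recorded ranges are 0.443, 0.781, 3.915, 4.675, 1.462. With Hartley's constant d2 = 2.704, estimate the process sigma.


R_bar = (0.443 + 0.781 + 3.915 + 4.675 + 1.462) / 5
R_bar = 11.276 / 5 = 2.2552
sigma_hat = R_bar / d2 = 2.2552 / 2.704 = 0.8340

0.8340


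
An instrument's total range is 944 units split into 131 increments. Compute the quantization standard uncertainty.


resolution = range / divisions
resolution = 944 / 131 = 7.2061069
u_res = resolution / (2*sqrt(3))
u_res = 7.2061069 / 3.4641016
u_res = 2.0802

2.0802


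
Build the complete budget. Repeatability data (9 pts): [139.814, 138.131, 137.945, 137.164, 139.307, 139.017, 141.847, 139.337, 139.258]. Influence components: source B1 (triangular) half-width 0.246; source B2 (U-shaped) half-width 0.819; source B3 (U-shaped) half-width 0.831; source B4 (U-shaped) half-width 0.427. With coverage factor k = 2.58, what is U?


mean = (139.814 + 138.131 + 137.945 + 137.164 + 139.307 + 139.017 + 141.847 + 139.337 + 139.258) / 9 = 139.0911111
s = sqrt(sum((x - mean)^2)/(n-1)) = 1.3326218
u_A = s / sqrt(n) = 1.3326218 / sqrt(9) = 0.44420727
u_B1 = 0.246 / sqrt(6) = 0.10042908
u_B2 = 0.819 / sqrt(2) = 0.57912045
u_B3 = 0.831 / sqrt(2) = 0.58760574
u_B4 = 0.427 / sqrt(2) = 0.3019346
uc = sqrt(0.44420727^2 + 0.10042908^2 + 0.57912045^2 + 0.58760574^2 + 0.3019346^2) = 0.98956132
U = k * uc = 2.58 * 0.98956132
U = 2.5531

2.5531


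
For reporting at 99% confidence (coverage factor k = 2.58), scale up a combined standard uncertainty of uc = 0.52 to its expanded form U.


U = k * uc
U = 2.58 * 0.52
U = 1.3416

1.3416


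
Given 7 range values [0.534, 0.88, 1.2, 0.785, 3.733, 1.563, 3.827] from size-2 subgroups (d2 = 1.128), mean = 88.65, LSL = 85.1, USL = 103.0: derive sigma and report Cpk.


R_bar = (0.534 + 0.88 + 1.2 + 0.785 + 3.733 + 1.563 + 3.827) / 7 = 1.7888571
sigma = R_bar / d2 = 1.7888571 / 1.128 = 1.5858662
Cp = (USL - LSL)/(6*sigma) = (103.0 - 85.1)/(6*1.5858662) = 1.8812
Cpu = (103.0 - 88.65)/(3*1.5858662) = 3.0162
Cpl = (88.65 - 85.1)/(3*1.5858662) = 0.7462
Cpk = min(Cpu, Cpl) = 0.7462

0.7462


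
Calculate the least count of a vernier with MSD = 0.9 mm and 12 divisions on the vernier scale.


LC = MSD / n_div
= 0.9 / 12
= 0.0750

0.0750


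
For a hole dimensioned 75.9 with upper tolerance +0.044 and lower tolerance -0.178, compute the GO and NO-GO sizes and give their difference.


GO = nominal - lower_tol (smallest hole = maximum material condition)
GO = 75.9 - 0.178 = 75.722
NO-GO = nominal + upper_tol (largest hole = least material condition)
NO-GO = 75.9 + 0.044 = 75.944
spread = NO-GO - GO = 75.944 - 75.722 = 0.2220

0.2220


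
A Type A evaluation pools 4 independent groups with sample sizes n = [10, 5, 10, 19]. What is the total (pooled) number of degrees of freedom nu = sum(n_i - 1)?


nu = sum_i (n_i - 1)
nu = ((10 - 1) + (5 - 1) + (10 - 1) + (19 - 1))
nu = 9 + 4 + 9 + 18
nu = 40

40


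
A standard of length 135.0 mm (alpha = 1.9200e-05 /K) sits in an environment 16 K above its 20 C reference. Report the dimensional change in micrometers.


dL = L * alpha * dT
= 135.0 * 1.9200e-05 * 16
= 0.0414720 mm
dL_um = 0.0414720 * 1000 = 41.4720 um

41.4720


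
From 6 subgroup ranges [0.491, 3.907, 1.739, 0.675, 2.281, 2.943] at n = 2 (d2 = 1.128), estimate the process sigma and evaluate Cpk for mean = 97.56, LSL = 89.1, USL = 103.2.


R_bar = (0.491 + 3.907 + 1.739 + 0.675 + 2.281 + 2.943) / 6 = 2.006
sigma = R_bar / d2 = 2.006 / 1.128 = 1.7783688
Cp = (USL - LSL)/(6*sigma) = (103.2 - 89.1)/(6*1.7783688) = 1.3214
Cpu = (103.2 - 97.56)/(3*1.7783688) = 1.0571
Cpl = (97.56 - 89.1)/(3*1.7783688) = 1.5857
Cpk = min(Cpu, Cpl) = 1.0571

1.0571


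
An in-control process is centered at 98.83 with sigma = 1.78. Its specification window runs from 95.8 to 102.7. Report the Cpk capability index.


Cpu = (USL - mean) / (3*sigma) = (102.7 - 98.83) / (3*1.78) = 0.7247
Cpl = (mean - LSL) / (3*sigma) = (98.83 - 95.8) / (3*1.78) = 0.5674
Cpk = min(Cpu, Cpl) = 0.5674

0.5674


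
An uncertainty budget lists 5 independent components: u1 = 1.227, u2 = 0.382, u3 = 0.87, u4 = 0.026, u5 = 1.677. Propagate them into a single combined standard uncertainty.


uc = sqrt(1.227^2 + 0.382^2 + 0.87^2 + 0.026^2 + 1.677^2)
uc = sqrt(5.221358)
uc = 2.2850

2.2850


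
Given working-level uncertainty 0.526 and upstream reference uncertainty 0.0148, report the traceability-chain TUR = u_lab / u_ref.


TUR = u_lab / u_ref
= 0.526 / 0.0148
= 35.5405

35.5405


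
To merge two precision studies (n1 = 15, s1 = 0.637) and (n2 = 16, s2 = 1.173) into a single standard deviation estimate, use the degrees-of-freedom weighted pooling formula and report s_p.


s_p = sqrt(((n1-1)*s1^2 + (n2-1)*s2^2) / (n1+n2-2))
numerator = (15-1)*0.637^2 + (16-1)*1.173^2 = 5.680766 + 20.638935 = 26.319701
denominator = 15 + 16 - 2 = 29
s_p^2 = 26.319701 / 29 = 0.9075759
s_p = sqrt(0.9075759) = 0.9527

0.9527


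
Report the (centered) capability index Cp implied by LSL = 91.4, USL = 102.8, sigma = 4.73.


Cp = (USL - LSL) / (6 * sigma)
= (102.8 - 91.4) / (6 * 4.73)
= 11.4000 / 28.3800
= 0.4017

0.4017


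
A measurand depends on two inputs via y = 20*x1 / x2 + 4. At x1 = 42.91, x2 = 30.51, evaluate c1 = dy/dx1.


y = 20*x1 / x2 + 4
dy/dx1 = 20/x2
Evaluate at x2 = 30.51: c1 = 20 / 30.51
c1 = 0.6555

0.6555


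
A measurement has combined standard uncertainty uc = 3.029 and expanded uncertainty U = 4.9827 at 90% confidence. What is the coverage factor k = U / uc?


k = U / uc
k = 4.9827 / 3.029
k = 1.645

1.645
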